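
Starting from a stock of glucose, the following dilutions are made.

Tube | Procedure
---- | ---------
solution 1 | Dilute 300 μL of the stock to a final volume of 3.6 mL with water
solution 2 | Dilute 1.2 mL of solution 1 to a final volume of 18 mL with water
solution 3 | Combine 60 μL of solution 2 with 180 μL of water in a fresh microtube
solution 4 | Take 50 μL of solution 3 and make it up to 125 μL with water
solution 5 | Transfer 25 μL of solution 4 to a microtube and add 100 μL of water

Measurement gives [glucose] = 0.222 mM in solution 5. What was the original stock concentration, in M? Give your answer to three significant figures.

Step 1: 300 μL brought to 3.6 mL → factor 3600/300 = 12
Step 2: 1.2 mL brought to 18 mL → factor 18/1.2 = 15
Step 3: 60 μL + 180 μL = 240 μL total → factor 240/60 = 4
Step 4: 50 μL brought to 125 μL → factor 125/50 = 2.5
Step 5: 25 μL + 100 μL = 125 μL total → factor 125/25 = 5
Overall dilution factor = 12 × 15 × 4 × 2.5 × 5 = 9000
Stock = 0.222 mM × 9000 = 1998 mM = 2.00 M

2.00 M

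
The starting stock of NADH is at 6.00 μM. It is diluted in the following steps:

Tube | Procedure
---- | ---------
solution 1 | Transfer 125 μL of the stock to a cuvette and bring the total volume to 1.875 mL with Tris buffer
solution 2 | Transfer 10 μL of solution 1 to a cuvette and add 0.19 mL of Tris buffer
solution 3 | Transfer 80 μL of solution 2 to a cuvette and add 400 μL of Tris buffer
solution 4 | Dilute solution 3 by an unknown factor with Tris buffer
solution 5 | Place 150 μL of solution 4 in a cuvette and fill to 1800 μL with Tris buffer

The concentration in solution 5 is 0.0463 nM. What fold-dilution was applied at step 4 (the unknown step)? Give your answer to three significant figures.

Step 1: 125 μL brought to 1.875 mL → factor 1875/125 = 15
Step 2: 10 μL + 0.19 mL = 200 μL total → factor 200/10 = 20
Step 3: 80 μL + 400 μL = 480 μL total → factor 480/80 = 6
Step 4: unknown factor x
Step 5: 150 μL brought to 1800 μL → factor 1800/150 = 12
Product of known-step factors = 21600
Overall factor = 6.00 μM / (0.0463 nM) = 1.2959 × 10^5
x = 1.2959 × 10^5 / 21600 = 6.00

6.00-fold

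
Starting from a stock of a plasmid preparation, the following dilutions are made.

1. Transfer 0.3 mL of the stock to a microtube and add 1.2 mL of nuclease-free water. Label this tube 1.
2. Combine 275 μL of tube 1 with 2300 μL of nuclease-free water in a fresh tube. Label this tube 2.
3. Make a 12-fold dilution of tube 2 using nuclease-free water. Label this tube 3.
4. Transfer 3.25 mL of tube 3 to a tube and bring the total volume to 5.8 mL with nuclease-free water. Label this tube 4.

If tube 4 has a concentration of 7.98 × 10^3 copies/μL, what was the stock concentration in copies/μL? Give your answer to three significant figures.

Step 1: 0.3 mL + 1.2 mL = 1.5 mL total → factor 1.5/0.3 = 5
Step 2: 275 μL + 2300 μL = 2575 μL total → factor 2575/275 = 9.3636
Step 3: 12-fold → factor 12
Step 4: 3.25 mL brought to 5.8 mL → factor 5.8/3.25 = 1.7846
Overall dilution factor = 5 × 9.3636 × 12 × 1.7846 = 1002.6
Stock = 7.98 × 10^3 copies/μL × 1002.6 = 8.00 × 10^6 copies/μL

8.00 × 10^6 copies/μL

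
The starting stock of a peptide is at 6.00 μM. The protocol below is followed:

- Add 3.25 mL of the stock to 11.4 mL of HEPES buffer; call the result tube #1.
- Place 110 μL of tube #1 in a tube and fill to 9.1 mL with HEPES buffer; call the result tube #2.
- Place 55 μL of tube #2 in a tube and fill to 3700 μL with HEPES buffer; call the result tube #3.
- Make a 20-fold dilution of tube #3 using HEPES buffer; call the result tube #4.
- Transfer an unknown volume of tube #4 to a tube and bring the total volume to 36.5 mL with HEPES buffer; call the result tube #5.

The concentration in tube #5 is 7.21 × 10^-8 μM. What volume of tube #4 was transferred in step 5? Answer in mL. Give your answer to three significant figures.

Step 1: 3.25 mL + 11.4 mL = 14.65 mL total → factor 14.65/3.25 = 4.5077
Step 2: 110 μL brought to 9.1 mL → factor 9100/110 = 82.727
Step 3: 55 μL brought to 3700 μL → factor 3700/55 = 67.273
Step 4: 20-fold → factor 20
Step 5: v brought to 36.5 mL → factor = 36.5 mL/v
Product of known-step factors = 5.0173 × 10^5
Overall factor = 6.00 μM / (7.21 × 10^-8 μM) = 8.3218 × 10^7
Step-5 factor = 8.3218 × 10^7 / 5.0173 × 10^5 = 165.86
v = 36.5 mL / 165.86 = 0.220 mL

0.220 mL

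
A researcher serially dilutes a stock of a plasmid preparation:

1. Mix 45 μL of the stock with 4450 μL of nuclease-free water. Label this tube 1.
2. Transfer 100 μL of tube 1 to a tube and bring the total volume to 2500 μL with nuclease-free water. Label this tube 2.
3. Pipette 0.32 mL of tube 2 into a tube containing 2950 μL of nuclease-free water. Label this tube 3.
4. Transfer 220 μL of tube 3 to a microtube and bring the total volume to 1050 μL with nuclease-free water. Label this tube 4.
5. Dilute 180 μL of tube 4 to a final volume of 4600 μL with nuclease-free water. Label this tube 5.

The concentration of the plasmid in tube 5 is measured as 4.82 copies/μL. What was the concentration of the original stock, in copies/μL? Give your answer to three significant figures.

1.50 × 10^7 copies/μL

Step 1: 45 μL + 4450 μL = 4495 μL total → factor 4495/45 = 99.889
Step 2: 100 μL brought to 2500 μL → factor 2500/100 = 25
Step 3: 0.32 mL + 2950 μL = 3.27 mL total → factor 3.27/0.32 = 10.219
Step 4: 220 μL brought to 1050 μL → factor 1050/220 = 4.7727
Step 5: 180 μL brought to 4600 μL → factor 4600/180 = 25.556
Overall dilution factor = 99.889 × 25 × 10.219 × 4.7727 × 25.556 = 3.1125 × 10^6
Stock = 4.82 copies/μL × 3.1125 × 10^6 = 1.50 × 10^7 copies/μL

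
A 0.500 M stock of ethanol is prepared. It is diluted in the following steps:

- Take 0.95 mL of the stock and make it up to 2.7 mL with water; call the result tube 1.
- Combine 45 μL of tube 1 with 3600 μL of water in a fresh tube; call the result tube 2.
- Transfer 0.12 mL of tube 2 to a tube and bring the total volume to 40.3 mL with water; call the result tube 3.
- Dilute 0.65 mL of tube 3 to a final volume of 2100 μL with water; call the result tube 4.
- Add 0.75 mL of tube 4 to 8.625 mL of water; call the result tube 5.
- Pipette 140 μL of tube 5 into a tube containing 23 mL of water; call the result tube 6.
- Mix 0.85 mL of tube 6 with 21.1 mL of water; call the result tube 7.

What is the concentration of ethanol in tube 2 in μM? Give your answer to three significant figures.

2.17 × 10^3 μM

Step 1: 0.95 mL brought to 2.7 mL → factor 2.7/0.95 = 2.8421
Step 2: 45 μL + 3600 μL = 3645 μL total → factor 3645/45 = 81
Dilution factor through tube 2 = 2.8421 × 81 = 230.21
[tube 2] = 0.500 M / 230.21 = 0.002172 M = 2.17 × 10^3 μM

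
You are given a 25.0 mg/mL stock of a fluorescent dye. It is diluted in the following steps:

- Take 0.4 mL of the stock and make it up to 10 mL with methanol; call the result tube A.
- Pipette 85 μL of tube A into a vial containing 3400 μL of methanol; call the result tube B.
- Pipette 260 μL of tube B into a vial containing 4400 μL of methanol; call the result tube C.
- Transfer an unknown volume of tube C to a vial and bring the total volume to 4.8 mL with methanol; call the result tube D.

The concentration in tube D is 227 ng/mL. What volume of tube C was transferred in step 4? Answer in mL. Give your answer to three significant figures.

Step 1: 0.4 mL brought to 10 mL → factor 10/0.4 = 25
Step 2: 85 μL + 3400 μL = 3485 μL total → factor 3485/85 = 41
Step 3: 260 μL + 4400 μL = 4660 μL total → factor 4660/260 = 17.923
Step 4: v brought to 4.8 mL → factor = 4.8 mL/v
Product of known-step factors = 18371
Overall factor = 25.0 mg/mL / (227 ng/mL) = 1.1013 × 10^5
Step-4 factor = 1.1013 × 10^5 / 18371 = 5.9948
v = 4.8 mL / 5.9948 = 0.801 mL

0.801 mL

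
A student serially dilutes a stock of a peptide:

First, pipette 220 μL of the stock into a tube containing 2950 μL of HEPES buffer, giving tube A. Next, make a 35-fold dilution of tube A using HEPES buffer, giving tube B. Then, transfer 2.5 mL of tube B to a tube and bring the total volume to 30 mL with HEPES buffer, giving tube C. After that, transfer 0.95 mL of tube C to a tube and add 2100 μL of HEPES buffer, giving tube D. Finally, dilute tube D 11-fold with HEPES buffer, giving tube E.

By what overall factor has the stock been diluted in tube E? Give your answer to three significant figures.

Step 1: 220 μL + 2950 μL = 3170 μL total → factor 3170/220 = 14.409
Step 2: 35-fold → factor 35
Step 3: 2.5 mL brought to 30 mL → factor 30/2.5 = 12
Step 4: 0.95 mL + 2100 μL = 3.05 mL total → factor 3.05/0.95 = 3.2105
Step 5: 11-fold → factor 11
Overall dilution factor = 14.409 × 35 × 12 × 3.2105 × 11 = 2.1372 × 10^5

2.14 × 10^5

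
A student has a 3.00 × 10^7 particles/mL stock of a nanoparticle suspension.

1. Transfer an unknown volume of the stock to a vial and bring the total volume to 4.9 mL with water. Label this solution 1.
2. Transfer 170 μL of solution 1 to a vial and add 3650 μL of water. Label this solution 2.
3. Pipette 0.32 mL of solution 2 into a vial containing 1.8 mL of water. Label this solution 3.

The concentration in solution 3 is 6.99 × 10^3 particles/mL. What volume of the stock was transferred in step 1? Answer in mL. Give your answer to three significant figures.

Step 1: v brought to 4.9 mL → factor = 4.9 mL/v
Step 2: 170 μL + 3650 μL = 3820 μL total → factor 3820/170 = 22.471
Step 3: 0.32 mL + 1.8 mL = 2.12 mL total → factor 2.12/0.32 = 6.625
Product of known-step factors = 148.87
Overall factor = 3.00 × 10^7 particles/mL / (6.99 × 10^3 particles/mL) = 4291.8
Step-1 factor = 4291.8 / 148.87 = 28.83
v = 4.9 mL / 28.83 = 0.170 mL

0.170 mL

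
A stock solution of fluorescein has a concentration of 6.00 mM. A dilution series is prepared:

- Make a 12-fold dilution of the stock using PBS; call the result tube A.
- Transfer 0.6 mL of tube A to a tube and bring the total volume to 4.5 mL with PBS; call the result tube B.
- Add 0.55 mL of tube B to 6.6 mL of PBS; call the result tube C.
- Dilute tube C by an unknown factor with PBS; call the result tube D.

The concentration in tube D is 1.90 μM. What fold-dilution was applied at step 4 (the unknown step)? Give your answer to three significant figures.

2.70-fold

Step 1: 12-fold → factor 12
Step 2: 0.6 mL brought to 4.5 mL → factor 4.5/0.6 = 7.5
Step 3: 0.55 mL + 6.6 mL = 7.15 mL total → factor 7.15/0.55 = 13
Step 4: unknown factor x
Product of known-step factors = 1170
Overall factor = 6.00 mM / (1.90 μM) = 3157.9
x = 3157.9 / 1170 = 2.70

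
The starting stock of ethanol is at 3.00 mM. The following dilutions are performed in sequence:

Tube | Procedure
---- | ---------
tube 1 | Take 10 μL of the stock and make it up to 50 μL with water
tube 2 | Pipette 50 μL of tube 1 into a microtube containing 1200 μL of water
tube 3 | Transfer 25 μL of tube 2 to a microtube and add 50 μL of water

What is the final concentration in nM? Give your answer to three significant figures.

Step 1: 10 μL brought to 50 μL → factor 50/10 = 5
Step 2: 50 μL + 1200 μL = 1250 μL total → factor 1250/50 = 25
Step 3: 25 μL + 50 μL = 75 μL total → factor 75/25 = 3
Overall dilution factor = 5 × 25 × 3 = 375
Final = 3.00 mM / 375 = 0.008000 mM = 8.00 × 10^3 nM

8.00 × 10^3 nM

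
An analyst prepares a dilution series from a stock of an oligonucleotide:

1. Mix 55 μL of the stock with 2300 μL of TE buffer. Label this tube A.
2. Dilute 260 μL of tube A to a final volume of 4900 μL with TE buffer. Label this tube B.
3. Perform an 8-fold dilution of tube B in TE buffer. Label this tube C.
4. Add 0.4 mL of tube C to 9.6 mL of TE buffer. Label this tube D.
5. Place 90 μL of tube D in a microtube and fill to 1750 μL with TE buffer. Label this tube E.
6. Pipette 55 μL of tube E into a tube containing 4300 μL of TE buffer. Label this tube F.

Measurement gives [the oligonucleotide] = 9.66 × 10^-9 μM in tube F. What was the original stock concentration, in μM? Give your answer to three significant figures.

2.40 μM

Step 1: 55 μL + 2300 μL = 2355 μL total → factor 2355/55 = 42.818
Step 2: 260 μL brought to 4900 μL → factor 4900/260 = 18.846
Step 3: 8-fold → factor 8
Step 4: 0.4 mL + 9.6 mL = 10 mL total → factor 10/0.4 = 25
Step 5: 90 μL brought to 1750 μL → factor 1750/90 = 19.444
Step 6: 55 μL + 4300 μL = 4355 μL total → factor 4355/55 = 79.182
Overall dilution factor = 42.818 × 18.846 × 8 × 25 × 19.444 × 79.182 = 2.4849 × 10^8
Stock = 9.66 × 10^-9 μM × 2.4849 × 10^8 = 2.40 μM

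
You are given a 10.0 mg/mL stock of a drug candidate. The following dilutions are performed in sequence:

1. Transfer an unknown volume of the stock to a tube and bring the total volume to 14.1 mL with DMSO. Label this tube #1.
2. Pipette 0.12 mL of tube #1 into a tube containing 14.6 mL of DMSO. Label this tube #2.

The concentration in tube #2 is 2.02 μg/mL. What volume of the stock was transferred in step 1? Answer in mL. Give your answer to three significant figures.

Step 1: v brought to 14.1 mL → factor = 14.1 mL/v
Step 2: 0.12 mL + 14.6 mL = 14.72 mL total → factor 14.72/0.12 = 122.67
Product of known-step factors = 122.67
Overall factor = 10.0 mg/mL / (2.02 μg/mL) = 4950.5
Step-1 factor = 4950.5 / 122.67 = 40.357
v = 14.1 mL / 40.357 = 0.349 mL

0.349 mL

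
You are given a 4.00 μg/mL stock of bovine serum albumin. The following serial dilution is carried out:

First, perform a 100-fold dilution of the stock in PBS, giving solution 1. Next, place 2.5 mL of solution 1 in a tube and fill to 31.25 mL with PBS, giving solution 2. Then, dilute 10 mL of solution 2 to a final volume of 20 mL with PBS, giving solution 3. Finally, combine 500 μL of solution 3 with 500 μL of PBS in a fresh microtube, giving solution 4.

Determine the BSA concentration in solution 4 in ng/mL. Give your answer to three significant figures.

Step 1: 100-fold → factor 100
Step 2: 2.5 mL brought to 31.25 mL → factor 31.25/2.5 = 12.5
Step 3: 10 mL brought to 20 mL → factor 20/10 = 2
Step 4: 500 μL + 500 μL = 1000 μL total → factor 1000/500 = 2
Overall dilution factor = 100 × 12.5 × 2 × 2 = 5000
Final = 4.00 μg/mL / 5000 = 0.0008000 μg/mL = 0.800 ng/mL

0.800 ng/mL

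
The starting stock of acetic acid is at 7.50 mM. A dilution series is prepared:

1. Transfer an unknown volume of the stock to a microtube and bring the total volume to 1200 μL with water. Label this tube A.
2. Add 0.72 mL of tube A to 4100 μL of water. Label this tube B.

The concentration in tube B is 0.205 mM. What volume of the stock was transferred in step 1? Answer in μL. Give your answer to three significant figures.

Step 1: v brought to 1200 μL → factor = 1200 μL/v
Step 2: 0.72 mL + 4100 μL = 4.82 mL total → factor 4.82/0.72 = 6.6944
Product of known-step factors = 6.6944
Overall factor = 7.50 mM / (0.205 mM) = 36.585
Step-1 factor = 36.585 / 6.6944 = 5.465
v = 1200 μL / 5.465 = 220 μL

220 μL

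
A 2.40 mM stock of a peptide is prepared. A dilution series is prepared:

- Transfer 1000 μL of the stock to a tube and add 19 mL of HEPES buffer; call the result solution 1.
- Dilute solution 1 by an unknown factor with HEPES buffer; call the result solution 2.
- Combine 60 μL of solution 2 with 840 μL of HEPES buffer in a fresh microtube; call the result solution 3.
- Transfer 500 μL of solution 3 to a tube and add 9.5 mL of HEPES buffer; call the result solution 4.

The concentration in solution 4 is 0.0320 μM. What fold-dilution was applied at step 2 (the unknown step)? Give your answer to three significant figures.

Step 1: 1000 μL + 19 mL = 20000 μL total → factor 20000/1000 = 20
Step 2: unknown factor x
Step 3: 60 μL + 840 μL = 900 μL total → factor 900/60 = 15
Step 4: 500 μL + 9.5 mL = 10000 μL total → factor 10000/500 = 20
Product of known-step factors = 6000
Overall factor = 2.40 mM / (0.0320 μM) = 75000
x = 75000 / 6000 = 12.5

12.5-fold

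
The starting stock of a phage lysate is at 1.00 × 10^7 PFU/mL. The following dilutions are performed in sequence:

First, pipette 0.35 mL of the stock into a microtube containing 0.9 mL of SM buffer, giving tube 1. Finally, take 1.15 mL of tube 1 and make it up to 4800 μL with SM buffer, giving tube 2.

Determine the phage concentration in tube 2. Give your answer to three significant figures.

6.71 × 10^5 PFU/mL

Step 1: 0.35 mL + 0.9 mL = 1.25 mL total → factor 1.25/0.35 = 3.5714
Step 2: 1.15 mL brought to 4800 μL → factor 4.8/1.15 = 4.1739
Overall dilution factor = 3.5714 × 4.1739 = 14.907
Final = 1.00 × 10^7 PFU/mL / 14.907 = 6.71 × 10^5 PFU/mL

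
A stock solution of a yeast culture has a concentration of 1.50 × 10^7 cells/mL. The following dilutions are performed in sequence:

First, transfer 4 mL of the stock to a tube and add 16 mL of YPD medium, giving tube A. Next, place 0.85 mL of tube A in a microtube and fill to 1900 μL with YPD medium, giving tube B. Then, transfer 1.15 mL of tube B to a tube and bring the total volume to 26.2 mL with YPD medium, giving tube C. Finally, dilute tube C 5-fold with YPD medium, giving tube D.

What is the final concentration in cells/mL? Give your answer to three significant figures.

Step 1: 4 mL + 16 mL = 20 mL total → factor 20/4 = 5
Step 2: 0.85 mL brought to 1900 μL → factor 1.9/0.85 = 2.2353
Step 3: 1.15 mL brought to 26.2 mL → factor 26.2/1.15 = 22.783
Step 4: 5-fold → factor 5
Overall dilution factor = 5 × 2.2353 × 22.783 × 5 = 1273.1
Final = 1.50 × 10^7 cells/mL / 1273.1 = 1.18 × 10^4 cells/mL

1.18 × 10^4 cells/mL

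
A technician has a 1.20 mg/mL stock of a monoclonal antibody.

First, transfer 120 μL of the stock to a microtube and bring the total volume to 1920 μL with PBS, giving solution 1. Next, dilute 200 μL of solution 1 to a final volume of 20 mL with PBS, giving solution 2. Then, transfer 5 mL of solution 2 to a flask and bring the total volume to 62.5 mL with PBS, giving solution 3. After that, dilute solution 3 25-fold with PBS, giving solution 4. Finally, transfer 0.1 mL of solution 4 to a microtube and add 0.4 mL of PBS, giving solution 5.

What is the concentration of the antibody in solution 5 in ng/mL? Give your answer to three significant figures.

0.480 ng/mL

Step 1: 120 μL brought to 1920 μL → factor 1920/120 = 16
Step 2: 200 μL brought to 20 mL → factor 20000/200 = 100
Step 3: 5 mL brought to 62.5 mL → factor 62.5/5 = 12.5
Step 4: 25-fold → factor 25
Step 5: 0.1 mL + 0.4 mL = 0.5 mL total → factor 0.5/0.1 = 5
Overall dilution factor = 16 × 100 × 12.5 × 25 × 5 = 2.5 × 10^6
Final = 1.20 mg/mL / 2.5 × 10^6 = 4.800 × 10^-7 mg/mL = 0.480 ng/mL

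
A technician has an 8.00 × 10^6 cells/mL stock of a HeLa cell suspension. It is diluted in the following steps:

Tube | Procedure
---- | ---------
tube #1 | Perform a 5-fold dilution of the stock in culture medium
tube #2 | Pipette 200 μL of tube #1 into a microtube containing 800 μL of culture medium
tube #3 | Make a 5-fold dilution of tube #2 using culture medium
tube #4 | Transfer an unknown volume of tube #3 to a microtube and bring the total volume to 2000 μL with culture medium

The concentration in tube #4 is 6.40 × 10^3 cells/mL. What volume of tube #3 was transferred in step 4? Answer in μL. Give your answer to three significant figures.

200 μL

Step 1: 5-fold → factor 5
Step 2: 200 μL + 800 μL = 1000 μL total → factor 1000/200 = 5
Step 3: 5-fold → factor 5
Step 4: v brought to 2000 μL → factor = 2000 μL/v
Product of known-step factors = 125
Overall factor = 8.00 × 10^6 cells/mL / (6.40 × 10^3 cells/mL) = 1250
Step-4 factor = 1250 / 125 = 10
v = 2000 μL / 10 = 200 μL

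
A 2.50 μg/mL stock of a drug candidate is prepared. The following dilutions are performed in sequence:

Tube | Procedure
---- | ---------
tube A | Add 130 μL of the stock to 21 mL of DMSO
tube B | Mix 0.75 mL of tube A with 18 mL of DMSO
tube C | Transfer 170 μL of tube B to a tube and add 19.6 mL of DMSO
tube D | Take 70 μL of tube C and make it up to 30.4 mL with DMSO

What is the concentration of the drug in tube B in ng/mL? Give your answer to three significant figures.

0.615 ng/mL

Step 1: 130 μL + 21 mL = 21130 μL total → factor 21130/130 = 162.54
Step 2: 0.75 mL + 18 mL = 18.75 mL total → factor 18.75/0.75 = 25
Dilution factor through tube B = 162.54 × 25 = 4063.5
[tube B] = 2.50 μg/mL / 4063.5 = 0.0006152 μg/mL = 0.615 ng/mL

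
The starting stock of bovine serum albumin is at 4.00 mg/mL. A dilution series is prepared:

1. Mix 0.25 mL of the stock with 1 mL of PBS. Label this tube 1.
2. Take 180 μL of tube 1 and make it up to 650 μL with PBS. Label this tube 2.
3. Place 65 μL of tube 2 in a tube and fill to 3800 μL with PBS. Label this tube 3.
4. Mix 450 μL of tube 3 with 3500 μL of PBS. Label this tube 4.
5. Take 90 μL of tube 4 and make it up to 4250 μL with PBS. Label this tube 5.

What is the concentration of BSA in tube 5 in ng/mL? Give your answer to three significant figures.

Step 1: 0.25 mL + 1 mL = 1.25 mL total → factor 1.25/0.25 = 5
Step 2: 180 μL brought to 650 μL → factor 650/180 = 3.6111
Step 3: 65 μL brought to 3800 μL → factor 3800/65 = 58.462
Step 4: 450 μL + 3500 μL = 3950 μL total → factor 3950/450 = 8.7778
Step 5: 90 μL brought to 4250 μL → factor 4250/90 = 47.222
Overall dilution factor = 5 × 3.6111 × 58.462 × 8.7778 × 47.222 = 4.3753 × 10^5
Final = 4.00 mg/mL / 4.3753 × 10^5 = 9.142 × 10^-6 mg/mL = 9.14 ng/mL

9.14 ng/mL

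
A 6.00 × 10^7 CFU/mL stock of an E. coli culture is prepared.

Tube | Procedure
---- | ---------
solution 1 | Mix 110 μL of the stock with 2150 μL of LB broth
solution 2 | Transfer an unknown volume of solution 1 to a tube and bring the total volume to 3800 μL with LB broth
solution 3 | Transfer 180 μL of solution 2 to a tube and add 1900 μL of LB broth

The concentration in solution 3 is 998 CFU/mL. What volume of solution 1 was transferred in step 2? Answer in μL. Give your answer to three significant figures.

15.0 μL

Step 1: 110 μL + 2150 μL = 2260 μL total → factor 2260/110 = 20.545
Step 2: v brought to 3800 μL → factor = 3800 μL/v
Step 3: 180 μL + 1900 μL = 2080 μL total → factor 2080/180 = 11.556
Product of known-step factors = 237.41
Overall factor = 6.00 × 10^7 CFU/mL / (998 CFU/mL) = 60120
Step-2 factor = 60120 / 237.41 = 253.23
v = 3800 μL / 253.23 = 15.0 μL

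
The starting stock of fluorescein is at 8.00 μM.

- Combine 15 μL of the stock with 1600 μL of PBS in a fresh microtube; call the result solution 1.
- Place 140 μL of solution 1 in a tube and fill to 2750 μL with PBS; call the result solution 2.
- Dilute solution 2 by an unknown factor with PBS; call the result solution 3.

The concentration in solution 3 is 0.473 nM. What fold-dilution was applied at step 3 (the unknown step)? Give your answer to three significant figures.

8.00-fold

Step 1: 15 μL + 1600 μL = 1615 μL total → factor 1615/15 = 107.67
Step 2: 140 μL brought to 2750 μL → factor 2750/140 = 19.643
Step 3: unknown factor x
Product of known-step factors = 2114.9
Overall factor = 8.00 μM / (0.473 nM) = 16913
x = 16913 / 2114.9 = 8.00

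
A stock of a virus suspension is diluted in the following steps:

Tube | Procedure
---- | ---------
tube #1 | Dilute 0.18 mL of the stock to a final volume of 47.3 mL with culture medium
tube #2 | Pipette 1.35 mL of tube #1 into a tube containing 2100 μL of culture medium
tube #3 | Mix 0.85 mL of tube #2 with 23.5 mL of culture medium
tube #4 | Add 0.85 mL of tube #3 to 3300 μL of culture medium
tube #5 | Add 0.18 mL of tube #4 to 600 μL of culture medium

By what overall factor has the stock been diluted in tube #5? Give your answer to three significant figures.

4.07 × 10^5

Step 1: 0.18 mL brought to 47.3 mL → factor 47.3/0.18 = 262.78
Step 2: 1.35 mL + 2100 μL = 3.45 mL total → factor 3.45/1.35 = 2.5556
Step 3: 0.85 mL + 23.5 mL = 24.35 mL total → factor 24.35/0.85 = 28.647
Step 4: 0.85 mL + 3300 μL = 4.15 mL total → factor 4.15/0.85 = 4.8824
Step 5: 0.18 mL + 600 μL = 0.78 mL total → factor 0.78/0.18 = 4.3333
Overall dilution factor = 262.78 × 2.5556 × 28.647 × 4.8824 × 4.3333 = 4.0701 × 10^5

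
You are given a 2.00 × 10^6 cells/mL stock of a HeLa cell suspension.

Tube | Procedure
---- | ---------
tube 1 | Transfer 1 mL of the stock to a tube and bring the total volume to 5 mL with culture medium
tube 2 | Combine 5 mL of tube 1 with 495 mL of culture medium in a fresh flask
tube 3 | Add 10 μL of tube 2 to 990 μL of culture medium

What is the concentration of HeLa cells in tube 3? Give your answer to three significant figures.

Step 1: 1 mL brought to 5 mL → factor 5/1 = 5
Step 2: 5 mL + 495 mL = 500 mL total → factor 500/5 = 100
Step 3: 10 μL + 990 μL = 1000 μL total → factor 1000/10 = 100
Overall dilution factor = 5 × 100 × 100 = 50000
Final = 2.00 × 10^6 cells/mL / 50000 = 40.0 cells/mL

40.0 cells/mL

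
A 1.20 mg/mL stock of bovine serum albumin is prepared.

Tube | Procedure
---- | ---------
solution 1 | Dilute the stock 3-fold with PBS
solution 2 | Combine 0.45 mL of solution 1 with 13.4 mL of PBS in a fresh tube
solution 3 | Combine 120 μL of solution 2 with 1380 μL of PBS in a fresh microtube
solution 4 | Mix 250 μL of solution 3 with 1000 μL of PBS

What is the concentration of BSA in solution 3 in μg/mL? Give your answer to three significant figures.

1.04 μg/mL

Step 1: 3-fold → factor 3
Step 2: 0.45 mL + 13.4 mL = 13.85 mL total → factor 13.85/0.45 = 30.778
Step 3: 120 μL + 1380 μL = 1500 μL total → factor 1500/120 = 12.5
Dilution factor through solution 3 = 3 × 30.778 × 12.5 = 1154.2
[solution 3] = 1.20 mg/mL / 1154.2 = 0.001040 mg/mL = 1.04 μg/mL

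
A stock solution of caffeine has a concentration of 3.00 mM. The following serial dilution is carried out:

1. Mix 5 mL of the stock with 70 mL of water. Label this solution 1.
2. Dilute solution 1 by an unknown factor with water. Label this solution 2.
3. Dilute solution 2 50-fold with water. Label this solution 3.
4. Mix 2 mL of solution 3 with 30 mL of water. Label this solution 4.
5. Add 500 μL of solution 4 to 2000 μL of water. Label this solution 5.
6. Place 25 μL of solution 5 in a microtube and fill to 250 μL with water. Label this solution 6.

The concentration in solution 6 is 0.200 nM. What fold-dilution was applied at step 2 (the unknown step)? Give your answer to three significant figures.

Step 1: 5 mL + 70 mL = 75 mL total → factor 75/5 = 15
Step 2: unknown factor x
Step 3: 50-fold → factor 50
Step 4: 2 mL + 30 mL = 32 mL total → factor 32/2 = 16
Step 5: 500 μL + 2000 μL = 2500 μL total → factor 2500/500 = 5
Step 6: 25 μL brought to 250 μL → factor 250/25 = 10
Product of known-step factors = 6 × 10^5
Overall factor = 3.00 mM / (0.200 nM) = 1.5 × 10^7
x = 1.5 × 10^7 / 6 × 10^5 = 25.0

25.0-fold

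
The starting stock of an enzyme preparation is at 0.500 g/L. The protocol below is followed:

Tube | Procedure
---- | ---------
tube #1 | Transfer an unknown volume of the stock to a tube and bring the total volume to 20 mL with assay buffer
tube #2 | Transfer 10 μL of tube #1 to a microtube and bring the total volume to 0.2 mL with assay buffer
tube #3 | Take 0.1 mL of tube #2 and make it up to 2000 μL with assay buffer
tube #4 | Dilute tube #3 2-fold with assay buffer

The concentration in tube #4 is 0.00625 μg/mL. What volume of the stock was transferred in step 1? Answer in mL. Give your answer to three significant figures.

0.200 mL

Step 1: v brought to 20 mL → factor = 20 mL/v
Step 2: 10 μL brought to 0.2 mL → factor 200/10 = 20
Step 3: 0.1 mL brought to 2000 μL → factor 2/0.1 = 20
Step 4: 2-fold → factor 2
Product of known-step factors = 800
Overall factor = 0.500 g/L / (0.00625 μg/mL) = 80000
Step-1 factor = 80000 / 800 = 100
v = 20 mL / 100 = 0.200 mL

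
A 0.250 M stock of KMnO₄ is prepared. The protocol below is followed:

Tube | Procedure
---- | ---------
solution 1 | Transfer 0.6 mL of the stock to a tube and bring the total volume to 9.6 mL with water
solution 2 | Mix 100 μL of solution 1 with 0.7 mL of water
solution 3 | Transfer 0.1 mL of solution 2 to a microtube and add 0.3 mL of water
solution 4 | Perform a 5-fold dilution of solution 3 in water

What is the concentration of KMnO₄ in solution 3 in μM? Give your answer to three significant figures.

488 μM

Step 1: 0.6 mL brought to 9.6 mL → factor 9.6/0.6 = 16
Step 2: 100 μL + 0.7 mL = 800 μL total → factor 800/100 = 8
Step 3: 0.1 mL + 0.3 mL = 0.4 mL total → factor 0.4/0.1 = 4
Dilution factor through solution 3 = 16 × 8 × 4 = 512
[solution 3] = 0.250 M / 512 = 0.0004883 M = 488 μM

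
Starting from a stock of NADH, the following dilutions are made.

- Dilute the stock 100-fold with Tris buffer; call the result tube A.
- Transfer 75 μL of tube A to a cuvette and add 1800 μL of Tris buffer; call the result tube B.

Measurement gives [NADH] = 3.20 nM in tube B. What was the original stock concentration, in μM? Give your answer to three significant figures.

Step 1: 100-fold → factor 100
Step 2: 75 μL + 1800 μL = 1875 μL total → factor 1875/75 = 25
Overall dilution factor = 100 × 25 = 2500
Stock = 3.20 nM × 2500 = 8000 nM = 8.00 μM

8.00 μM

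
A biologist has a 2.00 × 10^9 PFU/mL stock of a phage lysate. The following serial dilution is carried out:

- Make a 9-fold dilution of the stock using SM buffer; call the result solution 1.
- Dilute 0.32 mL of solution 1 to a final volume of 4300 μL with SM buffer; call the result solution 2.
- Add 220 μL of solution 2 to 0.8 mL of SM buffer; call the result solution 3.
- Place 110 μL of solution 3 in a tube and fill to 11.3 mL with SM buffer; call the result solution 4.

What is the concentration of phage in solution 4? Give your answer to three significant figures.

3.47 × 10^4 PFU/mL

Step 1: 9-fold → factor 9
Step 2: 0.32 mL brought to 4300 μL → factor 4.3/0.32 = 13.438
Step 3: 220 μL + 0.8 mL = 1020 μL total → factor 1020/220 = 4.6364
Step 4: 110 μL brought to 11.3 mL → factor 11300/110 = 102.73
Overall dilution factor = 9 × 13.438 × 4.6364 × 102.73 = 57600
Final = 2.00 × 10^9 PFU/mL / 57600 = 3.47 × 10^4 PFU/mL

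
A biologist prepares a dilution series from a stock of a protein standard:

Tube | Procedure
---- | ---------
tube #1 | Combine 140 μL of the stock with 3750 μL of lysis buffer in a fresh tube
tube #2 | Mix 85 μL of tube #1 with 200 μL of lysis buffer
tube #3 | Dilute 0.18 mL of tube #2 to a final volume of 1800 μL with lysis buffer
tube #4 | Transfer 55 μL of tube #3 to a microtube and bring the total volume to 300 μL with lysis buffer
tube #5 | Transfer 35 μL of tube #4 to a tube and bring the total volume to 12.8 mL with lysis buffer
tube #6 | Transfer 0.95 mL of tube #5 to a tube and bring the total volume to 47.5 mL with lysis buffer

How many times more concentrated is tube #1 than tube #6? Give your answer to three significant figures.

Step 1: 140 μL + 3750 μL = 3890 μL total → factor 3890/140 = 27.786
Step 2: 85 μL + 200 μL = 285 μL total → factor 285/85 = 3.3529
Step 3: 0.18 mL brought to 1800 μL → factor 1.8/0.18 = 10
Step 4: 55 μL brought to 300 μL → factor 300/55 = 5.4545
Step 5: 35 μL brought to 12.8 mL → factor 12800/35 = 365.71
Step 6: 0.95 mL brought to 47.5 mL → factor 47.5/0.95 = 50
Dilution factor to tube #1 = 27.786; to tube #6 = 9.2922 × 10^7
[tube #1]/[tube #6] = (factor to tube #6)/(factor to tube #1) = 9.2922 × 10^7/27.786 = 3.34 × 10^6

3.34 × 10^6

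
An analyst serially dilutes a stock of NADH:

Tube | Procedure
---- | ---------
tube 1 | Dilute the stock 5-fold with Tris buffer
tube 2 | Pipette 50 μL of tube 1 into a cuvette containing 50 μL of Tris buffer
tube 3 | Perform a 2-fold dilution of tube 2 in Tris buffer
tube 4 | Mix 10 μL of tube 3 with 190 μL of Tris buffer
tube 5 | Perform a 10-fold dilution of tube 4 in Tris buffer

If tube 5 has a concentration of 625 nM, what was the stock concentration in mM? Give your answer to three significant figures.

Step 1: 5-fold → factor 5
Step 2: 50 μL + 50 μL = 100 μL total → factor 100/50 = 2
Step 3: 2-fold → factor 2
Step 4: 10 μL + 190 μL = 200 μL total → factor 200/10 = 20
Step 5: 10-fold → factor 10
Overall dilution factor = 5 × 2 × 2 × 20 × 10 = 4000
Stock = 625 nM × 4000 = 2.500 × 10^6 nM = 2.50 mM

2.50 mM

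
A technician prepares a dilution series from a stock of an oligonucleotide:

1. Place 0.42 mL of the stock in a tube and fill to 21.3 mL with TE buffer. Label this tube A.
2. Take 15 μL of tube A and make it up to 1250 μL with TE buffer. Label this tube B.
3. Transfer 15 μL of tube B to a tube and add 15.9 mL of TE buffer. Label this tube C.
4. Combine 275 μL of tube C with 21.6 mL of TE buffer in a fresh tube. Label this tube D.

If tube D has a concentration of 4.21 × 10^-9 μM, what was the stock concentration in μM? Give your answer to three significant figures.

1.50 μM

Step 1: 0.42 mL brought to 21.3 mL → factor 21.3/0.42 = 50.714
Step 2: 15 μL brought to 1250 μL → factor 1250/15 = 83.333
Step 3: 15 μL + 15.9 mL = 15915 μL total → factor 15915/15 = 1061
Step 4: 275 μL + 21.6 mL = 21875 μL total → factor 21875/275 = 79.545
Overall dilution factor = 50.714 × 83.333 × 1061 × 79.545 = 3.5668 × 10^8
Stock = 4.21 × 10^-9 μM × 3.5668 × 10^8 = 1.50 μM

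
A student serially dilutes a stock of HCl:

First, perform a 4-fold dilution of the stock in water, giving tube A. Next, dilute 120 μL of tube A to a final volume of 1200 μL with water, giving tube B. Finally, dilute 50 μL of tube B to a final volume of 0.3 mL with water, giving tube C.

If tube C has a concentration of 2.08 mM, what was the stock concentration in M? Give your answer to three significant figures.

Step 1: 4-fold → factor 4
Step 2: 120 μL brought to 1200 μL → factor 1200/120 = 10
Step 3: 50 μL brought to 0.3 mL → factor 300/50 = 6
Overall dilution factor = 4 × 10 × 6 = 240
Stock = 2.08 mM × 240 = 499.2 mM = 0.499 M

0.499 M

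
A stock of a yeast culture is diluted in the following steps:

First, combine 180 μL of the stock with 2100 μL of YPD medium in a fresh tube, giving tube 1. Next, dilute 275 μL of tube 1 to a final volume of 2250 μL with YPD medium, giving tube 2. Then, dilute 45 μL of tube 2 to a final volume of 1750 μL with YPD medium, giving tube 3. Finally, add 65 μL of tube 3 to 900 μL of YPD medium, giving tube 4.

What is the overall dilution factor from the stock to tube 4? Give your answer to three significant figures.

5.98 × 10^4

Step 1: 180 μL + 2100 μL = 2280 μL total → factor 2280/180 = 12.667
Step 2: 275 μL brought to 2250 μL → factor 2250/275 = 8.1818
Step 3: 45 μL brought to 1750 μL → factor 1750/45 = 38.889
Step 4: 65 μL + 900 μL = 965 μL total → factor 965/65 = 14.846
Overall dilution factor = 12.667 × 8.1818 × 38.889 × 14.846 = 59834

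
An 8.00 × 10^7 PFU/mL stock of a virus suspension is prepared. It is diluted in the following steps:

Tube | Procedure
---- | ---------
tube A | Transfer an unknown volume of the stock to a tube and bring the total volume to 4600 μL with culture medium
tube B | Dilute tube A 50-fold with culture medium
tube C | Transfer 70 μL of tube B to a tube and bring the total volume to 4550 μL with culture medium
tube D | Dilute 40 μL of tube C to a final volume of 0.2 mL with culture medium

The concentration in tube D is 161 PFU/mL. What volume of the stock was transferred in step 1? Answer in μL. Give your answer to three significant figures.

Step 1: v brought to 4600 μL → factor = 4600 μL/v
Step 2: 50-fold → factor 50
Step 3: 70 μL brought to 4550 μL → factor 4550/70 = 65
Step 4: 40 μL brought to 0.2 mL → factor 200/40 = 5
Product of known-step factors = 16250
Overall factor = 8.00 × 10^7 PFU/mL / (161 PFU/mL) = 4.9689 × 10^5
Step-1 factor = 4.9689 × 10^5 / 16250 = 30.578
v = 4600 μL / 30.578 = 150 μL

150 μL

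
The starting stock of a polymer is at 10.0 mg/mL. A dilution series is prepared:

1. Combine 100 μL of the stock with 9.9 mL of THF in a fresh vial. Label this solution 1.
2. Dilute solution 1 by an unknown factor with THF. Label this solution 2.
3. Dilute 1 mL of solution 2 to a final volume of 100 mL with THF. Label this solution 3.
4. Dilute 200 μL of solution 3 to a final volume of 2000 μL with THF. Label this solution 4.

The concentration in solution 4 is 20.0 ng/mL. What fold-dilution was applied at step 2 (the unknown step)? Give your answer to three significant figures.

5.00-fold

Step 1: 100 μL + 9.9 mL = 10000 μL total → factor 10000/100 = 100
Step 2: unknown factor x
Step 3: 1 mL brought to 100 mL → factor 100/1 = 100
Step 4: 200 μL brought to 2000 μL → factor 2000/200 = 10
Product of known-step factors = 1 × 10^5
Overall factor = 10.0 mg/mL / (20.0 ng/mL) = 5 × 10^5
x = 5 × 10^5 / 1 × 10^5 = 5.00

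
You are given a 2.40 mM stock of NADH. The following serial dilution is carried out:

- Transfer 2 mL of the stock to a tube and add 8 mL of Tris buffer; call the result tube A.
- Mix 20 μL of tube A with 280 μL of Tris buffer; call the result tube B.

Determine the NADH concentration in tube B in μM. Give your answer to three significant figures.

Step 1: 2 mL + 8 mL = 10 mL total → factor 10/2 = 5
Step 2: 20 μL + 280 μL = 300 μL total → factor 300/20 = 15
Overall dilution factor = 5 × 15 = 75
Final = 2.40 mM / 75 = 0.03200 mM = 32.0 μM

32.0 μM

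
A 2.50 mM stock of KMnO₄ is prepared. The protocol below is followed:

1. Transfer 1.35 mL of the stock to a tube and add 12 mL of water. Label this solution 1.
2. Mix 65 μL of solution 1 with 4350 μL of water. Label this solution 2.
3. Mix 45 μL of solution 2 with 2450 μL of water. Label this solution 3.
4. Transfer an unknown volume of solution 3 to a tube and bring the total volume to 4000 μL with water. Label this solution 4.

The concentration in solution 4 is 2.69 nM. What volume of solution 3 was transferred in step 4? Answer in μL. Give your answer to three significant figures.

Step 1: 1.35 mL + 12 mL = 13.35 mL total → factor 13.35/1.35 = 9.8889
Step 2: 65 μL + 4350 μL = 4415 μL total → factor 4415/65 = 67.923
Step 3: 45 μL + 2450 μL = 2495 μL total → factor 2495/45 = 55.444
Step 4: v brought to 4000 μL → factor = 4000 μL/v
Product of known-step factors = 37241
Overall factor = 2.50 mM / (2.69 nM) = 9.2937 × 10^5
Step-4 factor = 9.2937 × 10^5 / 37241 = 24.955
v = 4000 μL / 24.955 = 160 μL

160 μL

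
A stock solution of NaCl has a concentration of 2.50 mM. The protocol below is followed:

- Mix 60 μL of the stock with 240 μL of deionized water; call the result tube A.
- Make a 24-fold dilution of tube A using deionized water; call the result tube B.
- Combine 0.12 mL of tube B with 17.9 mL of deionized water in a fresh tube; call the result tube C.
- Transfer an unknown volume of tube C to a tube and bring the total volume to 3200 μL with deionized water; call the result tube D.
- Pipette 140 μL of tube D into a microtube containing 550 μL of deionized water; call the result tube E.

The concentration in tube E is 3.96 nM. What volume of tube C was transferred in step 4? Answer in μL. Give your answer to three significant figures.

450 μL

Step 1: 60 μL + 240 μL = 300 μL total → factor 300/60 = 5
Step 2: 24-fold → factor 24
Step 3: 0.12 mL + 17.9 mL = 18.02 mL total → factor 18.02/0.12 = 150.17
Step 4: v brought to 3200 μL → factor = 3200 μL/v
Step 5: 140 μL + 550 μL = 690 μL total → factor 690/140 = 4.9286
Product of known-step factors = 88813
Overall factor = 2.50 mM / (3.96 nM) = 6.3131 × 10^5
Step-4 factor = 6.3131 × 10^5 / 88813 = 7.1084
v = 3200 μL / 7.1084 = 450 μL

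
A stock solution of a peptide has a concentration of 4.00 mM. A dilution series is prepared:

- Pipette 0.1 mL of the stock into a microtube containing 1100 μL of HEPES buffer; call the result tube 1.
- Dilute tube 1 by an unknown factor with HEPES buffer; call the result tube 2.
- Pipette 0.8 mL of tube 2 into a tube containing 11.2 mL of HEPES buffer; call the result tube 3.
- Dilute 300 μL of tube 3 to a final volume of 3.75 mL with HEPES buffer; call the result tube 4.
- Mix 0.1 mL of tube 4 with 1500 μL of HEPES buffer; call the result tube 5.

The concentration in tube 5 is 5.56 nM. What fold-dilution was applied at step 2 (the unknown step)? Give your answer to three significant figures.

20.0-fold

Step 1: 0.1 mL + 1100 μL = 1.2 mL total → factor 1.2/0.1 = 12
Step 2: unknown factor x
Step 3: 0.8 mL + 11.2 mL = 12 mL total → factor 12/0.8 = 15
Step 4: 300 μL brought to 3.75 mL → factor 3750/300 = 12.5
Step 5: 0.1 mL + 1500 μL = 1.6 mL total → factor 1.6/0.1 = 16
Product of known-step factors = 36000
Overall factor = 4.00 mM / (5.56 nM) = 7.1942 × 10^5
x = 7.1942 × 10^5 / 36000 = 20.0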